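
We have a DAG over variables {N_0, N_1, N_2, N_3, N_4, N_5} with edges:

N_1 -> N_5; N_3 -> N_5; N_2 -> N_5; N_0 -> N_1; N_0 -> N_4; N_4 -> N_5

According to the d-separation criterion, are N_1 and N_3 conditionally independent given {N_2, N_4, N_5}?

No

We examine all 2 paths between N_1 and N_3:
  1. N_1 → N_5 ← N_3 — N_5:collider[open] ⇒ active
  2. N_1 ← N_0 → N_4 → N_5 ← N_3 — N_0:fork[open]; N_4:chain[blocks]; N_5:collider[open] ⇒ blocked
Because an active path exists, N_1 and N_3 are not d-separated.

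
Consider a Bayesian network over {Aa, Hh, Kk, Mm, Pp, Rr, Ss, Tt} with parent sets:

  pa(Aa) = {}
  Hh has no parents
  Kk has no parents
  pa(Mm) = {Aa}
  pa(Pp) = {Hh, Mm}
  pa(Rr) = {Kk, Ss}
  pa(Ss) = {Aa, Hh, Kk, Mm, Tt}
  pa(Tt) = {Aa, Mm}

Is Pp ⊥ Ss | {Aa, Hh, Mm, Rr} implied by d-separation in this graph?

6 paths connect Pp and Ss; each must be blocked for d-separation to hold:
Path 1: Pp ← Hh → Ss
  Hh is a fork here and Hh is conditioned on, so the path is blocked at Hh.
Path 2: Pp ← Mm ← Aa → Tt → Ss
  Mm is a chain here and Mm is conditioned on, so the path is blocked at Mm.
Path 3: Pp ← Mm ← Aa → Ss
  Mm is a chain here and Mm is conditioned on, so the path is blocked at Mm.
Path 4: Pp ← Mm → Tt ← Aa → Ss
  Mm is a fork here and Mm is conditioned on, so the path is blocked at Mm.
Path 5: Pp ← Mm → Tt → Ss
  Mm is a fork here and Mm is conditioned on, so the path is blocked at Mm.
Path 6: Pp ← Mm → Ss
  Mm is a fork here and Mm is conditioned on, so the path is blocked at Mm.
Since every path is blocked, d-separation holds.

Yes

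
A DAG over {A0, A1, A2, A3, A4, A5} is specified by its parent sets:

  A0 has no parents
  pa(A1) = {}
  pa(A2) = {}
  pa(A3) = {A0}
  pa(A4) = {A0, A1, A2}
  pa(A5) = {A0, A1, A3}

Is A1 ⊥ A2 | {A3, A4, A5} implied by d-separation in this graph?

3 paths connect A1 and A2; each must be blocked for d-separation to hold:
Path 1: A1 → A4 ← A2
  A4 is a collider and A4 is conditioned on, which opens it — no node blocks this path, so it is active.
Path 2: A1 → A5 ← A3 ← A0 → A4 ← A2
  A3 is a chain here and A3 is conditioned on, so the path is blocked at A3.
Path 3: A1 → A5 ← A0 → A4 ← A2
  A5 is a collider and A5 is conditioned on, which opens it; A0 is a fork and A0 is not conditioned on; A4 is a collider and A4 is conditioned on, which opens it — no node blocks this path, so it is active.
Because an active path exists, A1 and A2 are not d-separated.

No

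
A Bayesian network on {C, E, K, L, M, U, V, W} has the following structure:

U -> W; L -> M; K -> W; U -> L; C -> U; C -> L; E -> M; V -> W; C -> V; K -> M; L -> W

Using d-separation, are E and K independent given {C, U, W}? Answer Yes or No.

Yes

We examine all 6 paths between E and K:
Path 1: E → M ← K
  M is a collider here and neither M nor any of its descendants is conditioned on, so the collider stays closed — the path is blocked at M.
Path 2: E → M ← L ← U ← C → V → W ← K
  M is a collider here and neither M nor any of its descendants is conditioned on, so the collider stays closed — the path is blocked at M.
Path 3: E → M ← L ← U → W ← K
  M is a collider here and neither M nor any of its descendants is conditioned on, so the collider stays closed — the path is blocked at M.
Path 4: E → M ← L ← C → U → W ← K
  M is a collider here and neither M nor any of its descendants is conditioned on, so the collider stays closed — the path is blocked at M.
Path 5: E → M ← L ← C → V → W ← K
  M is a collider here and neither M nor any of its descendants is conditioned on, so the collider stays closed — the path is blocked at M.
Path 6: E → M ← L → W ← K
  M is a collider here and neither M nor any of its descendants is conditioned on, so the collider stays closed — the path is blocked at M.
Since every path is blocked, d-separation holds.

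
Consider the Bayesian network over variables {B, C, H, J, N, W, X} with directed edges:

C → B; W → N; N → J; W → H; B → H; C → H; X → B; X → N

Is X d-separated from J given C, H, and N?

We examine all 3 paths between X and J:
Path 1: X → B → H ← W → N → J
  N is a chain here and N is conditioned on, so the path is blocked at N.
Path 2: X → B ← C → H ← W → N → J
  C is a fork here and C is conditioned on, so the path is blocked at C.
Path 3: X → N → J
  N is a chain here and N is conditioned on, so the path is blocked at N.
Since every path is blocked, d-separation holds.

Yes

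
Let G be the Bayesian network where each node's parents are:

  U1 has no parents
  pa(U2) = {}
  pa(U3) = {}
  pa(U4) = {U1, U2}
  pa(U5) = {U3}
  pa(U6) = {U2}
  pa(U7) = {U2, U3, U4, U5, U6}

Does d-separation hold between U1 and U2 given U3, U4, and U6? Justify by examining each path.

We examine all 3 paths between U1 and U2:
Path 1: U1 → U4 → U7 ← U6 ← U2
  U4 is a chain here and U4 is conditioned on, so the path is blocked at U4.
Path 2: U1 → U4 → U7 ← U2
  U4 is a chain here and U4 is conditioned on, so the path is blocked at U4.
Path 3: U1 → U4 ← U2
  U4 is a collider and U4 is conditioned on, which opens it — no node blocks this path, so it is active.
Because an active path exists, U1 and U2 are not d-separated.

No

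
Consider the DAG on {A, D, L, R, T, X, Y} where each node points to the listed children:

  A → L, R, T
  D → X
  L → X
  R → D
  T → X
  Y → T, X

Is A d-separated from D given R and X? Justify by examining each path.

No

Enumerating the 4 paths from A to D and testing each for blocking by {R, X}:
Path 1: A → L → X ← D
  L is a chain and L is not conditioned on; X is a collider and X is conditioned on, which opens it — no node blocks this path, so it is active.
Path 2: A → T ← Y → X ← D
  T is a collider and its descendant X is conditioned on, which opens it; Y is a fork and Y is not conditioned on; X is a collider and X is conditioned on, which opens it — no node blocks this path, so it is active.
Path 3: A → T → X ← D
  T is a chain and T is not conditioned on; X is a collider and X is conditioned on, which opens it — no node blocks this path, so it is active.
Path 4: A → R → D
  R is a chain here and R is conditioned on, so the path is blocked at R.
At least one path is unblocked, so d-separation fails.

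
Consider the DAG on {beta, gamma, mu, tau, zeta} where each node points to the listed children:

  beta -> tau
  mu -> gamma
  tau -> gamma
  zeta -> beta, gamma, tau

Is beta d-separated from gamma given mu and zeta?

4 paths connect beta and gamma; each must be blocked for d-separation to hold:
  1. beta ← zeta → tau → gamma — zeta:fork[blocks]; tau:chain[open] ⇒ blocked
  2. beta ← zeta → gamma — zeta:fork[blocks] ⇒ blocked
  3. beta → tau ← zeta → gamma — tau:collider[blocks]; zeta:fork[blocks] ⇒ blocked
  4. beta → tau → gamma — tau:chain[open] ⇒ active
Since the path beta → tau → gamma is active, beta and gamma are not d-separated given {mu, zeta}.

No — beta and gamma are not d-separated given {mu, zeta}.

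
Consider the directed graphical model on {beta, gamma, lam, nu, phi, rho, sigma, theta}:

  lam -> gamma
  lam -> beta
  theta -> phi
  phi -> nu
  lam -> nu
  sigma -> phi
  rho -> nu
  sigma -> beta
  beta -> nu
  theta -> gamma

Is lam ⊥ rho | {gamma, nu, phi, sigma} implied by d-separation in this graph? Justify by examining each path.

5 paths connect lam and rho; each must be blocked for d-separation to hold:
Path 1: lam → gamma ← theta → phi → nu ← rho
  phi is a chain here and phi is conditioned on, so the path is blocked at phi.
Path 2: lam → gamma ← theta → phi ← sigma → beta → nu ← rho
  sigma is a fork here and sigma is conditioned on, so the path is blocked at sigma.
Path 3: lam → nu ← rho
  nu is a collider and nu is conditioned on, which opens it — no node blocks this path, so it is active.
Path 4: lam → beta → nu ← rho
  beta is a chain and beta is not conditioned on; nu is a collider and nu is conditioned on, which opens it — no node blocks this path, so it is active.
Path 5: lam → beta ← sigma → phi → nu ← rho
  sigma is a fork here and sigma is conditioned on, so the path is blocked at sigma.
Because an active path exists, lam and rho are not d-separated.

No — lam and rho are not d-separated given {gamma, nu, phi, sigma}.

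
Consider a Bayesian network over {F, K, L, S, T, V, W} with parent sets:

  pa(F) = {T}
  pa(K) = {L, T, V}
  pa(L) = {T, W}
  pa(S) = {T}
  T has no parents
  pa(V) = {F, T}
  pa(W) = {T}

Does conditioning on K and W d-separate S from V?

Enumerating the 5 paths from S to V and testing each for blocking by {K, W}:
  1. S ← T → F → V — T:fork[open]; F:chain[open] ⇒ active
  2. S ← T → V — T:fork[open] ⇒ active
  3. S ← T → L → K ← V — T:fork[open]; L:chain[open]; K:collider[open] ⇒ active
  4. S ← T → W → L → K ← V — T:fork[open]; W:chain[blocks]; L:chain[open]; K:collider[open] ⇒ blocked
  5. S ← T → K ← V — T:fork[open]; K:collider[open] ⇒ active
Since the path S ← T → F → V is active, S and V are not d-separated given {K, W}.

No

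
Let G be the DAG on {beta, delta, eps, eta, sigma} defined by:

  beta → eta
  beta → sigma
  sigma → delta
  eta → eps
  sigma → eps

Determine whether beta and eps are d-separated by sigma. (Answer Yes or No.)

No

We examine all 2 paths between beta and eps:
  1. beta → sigma → eps — sigma:chain[blocks] ⇒ blocked
  2. beta → eta → eps — eta:chain[open] ⇒ active
Since the path beta → eta → eps is active, beta and eps are not d-separated given {sigma}.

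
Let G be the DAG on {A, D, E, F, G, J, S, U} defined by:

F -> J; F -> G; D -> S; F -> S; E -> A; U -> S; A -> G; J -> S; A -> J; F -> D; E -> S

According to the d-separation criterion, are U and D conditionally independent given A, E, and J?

Yes

Enumerating the 6 paths from U to D and testing each for blocking by {A, E, J}:
Path 1: U → S ← E → A → J ← F → D
  S is a collider here and neither S nor any of its descendants is conditioned on, so the collider stays closed — the path is blocked at S.
Path 2: U → S ← E → A → G ← F → D
  S is a collider here and neither S nor any of its descendants is conditioned on, so the collider stays closed — the path is blocked at S.
Path 3: U → S ← F → D
  S is a collider here and neither S nor any of its descendants is conditioned on, so the collider stays closed — the path is blocked at S.
Path 4: U → S ← J ← F → D
  S is a collider here and neither S nor any of its descendants is conditioned on, so the collider stays closed — the path is blocked at S.
Path 5: U → S ← J ← A → G ← F → D
  S is a collider here and neither S nor any of its descendants is conditioned on, so the collider stays closed — the path is blocked at S.
Path 6: U → S ← D
  S is a collider here and neither S nor any of its descendants is conditioned on, so the collider stays closed — the path is blocked at S.
All paths are blocked; U ⊥ D | {A, E, J} holds.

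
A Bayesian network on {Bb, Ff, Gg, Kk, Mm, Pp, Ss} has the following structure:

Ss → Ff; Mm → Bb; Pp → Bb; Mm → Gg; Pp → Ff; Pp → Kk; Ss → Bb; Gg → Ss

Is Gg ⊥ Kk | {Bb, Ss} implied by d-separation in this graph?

No — Gg and Kk are not d-separated given {Bb, Ss}.

There are 4 undirected paths between Gg and Kk; checking each against the conditioning set {Bb, Ss}:
  1. Gg → Ss → Ff ← Pp → Kk — Ss:chain[blocks]; Ff:collider[blocks]; Pp:fork[open] ⇒ blocked
  2. Gg → Ss → Bb ← Pp → Kk — Ss:chain[blocks]; Bb:collider[open]; Pp:fork[open] ⇒ blocked
  3. Gg ← Mm → Bb ← Ss → Ff ← Pp → Kk — Mm:fork[open]; Bb:collider[open]; Ss:fork[blocks]; Ff:collider[blocks]; Pp:fork[open] ⇒ blocked
  4. Gg ← Mm → Bb ← Pp → Kk — Mm:fork[open]; Bb:collider[open]; Pp:fork[open] ⇒ active
Because an active path exists, Gg and Kk are not d-separated.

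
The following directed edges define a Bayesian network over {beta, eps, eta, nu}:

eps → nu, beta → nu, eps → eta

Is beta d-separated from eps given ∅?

Yes

The only undirected path from beta to eps is:
Path 1: beta → nu ← eps
  nu is a collider here and neither nu nor any of its descendants is conditioned on, so the collider stays closed — the path is blocked at nu.
All paths are blocked; beta ⊥ eps | ∅ holds.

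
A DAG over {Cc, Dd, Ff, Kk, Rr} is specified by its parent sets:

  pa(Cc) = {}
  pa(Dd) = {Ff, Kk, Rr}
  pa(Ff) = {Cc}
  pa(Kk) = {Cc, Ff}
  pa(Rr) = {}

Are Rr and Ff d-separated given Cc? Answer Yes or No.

Yes

3 paths connect Rr and Ff; each must be blocked for d-separation to hold:
  1. Rr → Dd ← Ff — Dd:collider[blocks] ⇒ blocked
  2. Rr → Dd ← Kk ← Ff — Dd:collider[blocks]; Kk:chain[open] ⇒ blocked
  3. Rr → Dd ← Kk ← Cc → Ff — Dd:collider[blocks]; Kk:chain[open]; Cc:fork[blocks] ⇒ blocked
All paths are blocked; Rr ⊥ Ff | {Cc} holds.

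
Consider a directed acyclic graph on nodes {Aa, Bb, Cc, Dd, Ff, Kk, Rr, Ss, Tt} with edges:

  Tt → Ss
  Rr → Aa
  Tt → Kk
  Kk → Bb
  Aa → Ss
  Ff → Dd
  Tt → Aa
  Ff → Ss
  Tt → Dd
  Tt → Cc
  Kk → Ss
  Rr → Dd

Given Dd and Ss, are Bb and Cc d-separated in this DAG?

No — Bb and Cc are not d-separated given {Dd, Ss}.

We examine all 6 paths between Bb and Cc:
Path 1: Bb ← Kk → Ss ← Ff → Dd ← Rr → Aa ← Tt → Cc
  Kk is a fork and Kk is not conditioned on; Ss is a collider and Ss is conditioned on, which opens it; Ff is a fork and Ff is not conditioned on; Dd is a collider and Dd is conditioned on, which opens it; Rr is a fork and Rr is not conditioned on; Aa is a collider and its descendant Ss is conditioned on, which opens it; Tt is a fork and Tt is not conditioned on — no node blocks this path, so it is active.
Path 2: Bb ← Kk → Ss ← Ff → Dd ← Tt → Cc
  Kk is a fork and Kk is not conditioned on; Ss is a collider and Ss is conditioned on, which opens it; Ff is a fork and Ff is not conditioned on; Dd is a collider and Dd is conditioned on, which opens it; Tt is a fork and Tt is not conditioned on — no node blocks this path, so it is active.
Path 3: Bb ← Kk → Ss ← Aa ← Rr → Dd ← Tt → Cc
  Kk is a fork and Kk is not conditioned on; Ss is a collider and Ss is conditioned on, which opens it; Aa is a chain and Aa is not conditioned on; Rr is a fork and Rr is not conditioned on; Dd is a collider and Dd is conditioned on, which opens it; Tt is a fork and Tt is not conditioned on — no node blocks this path, so it is active.
Path 4: Bb ← Kk → Ss ← Aa ← Tt → Cc
  Kk is a fork and Kk is not conditioned on; Ss is a collider and Ss is conditioned on, which opens it; Aa is a chain and Aa is not conditioned on; Tt is a fork and Tt is not conditioned on — no node blocks this path, so it is active.
Path 5: Bb ← Kk → Ss ← Tt → Cc
  Kk is a fork and Kk is not conditioned on; Ss is a collider and Ss is conditioned on, which opens it; Tt is a fork and Tt is not conditioned on — no node blocks this path, so it is active.
Path 6: Bb ← Kk ← Tt → Cc
  Kk is a chain and Kk is not conditioned on; Tt is a fork and Tt is not conditioned on — no node blocks this path, so it is active.
Because an active path exists, Bb and Cc are not d-separated.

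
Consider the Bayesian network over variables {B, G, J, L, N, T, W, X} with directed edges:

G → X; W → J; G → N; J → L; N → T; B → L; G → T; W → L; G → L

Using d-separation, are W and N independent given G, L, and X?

4 paths connect W and N; each must be blocked for d-separation to hold:
Path 1: W → J → L ← G → N
  G is a fork here and G is conditioned on, so the path is blocked at G.
Path 2: W → J → L ← G → T ← N
  G is a fork here and G is conditioned on, so the path is blocked at G.
Path 3: W → L ← G → N
  G is a fork here and G is conditioned on, so the path is blocked at G.
Path 4: W → L ← G → T ← N
  G is a fork here and G is conditioned on, so the path is blocked at G.
Since every path is blocked, d-separation holds.

Yes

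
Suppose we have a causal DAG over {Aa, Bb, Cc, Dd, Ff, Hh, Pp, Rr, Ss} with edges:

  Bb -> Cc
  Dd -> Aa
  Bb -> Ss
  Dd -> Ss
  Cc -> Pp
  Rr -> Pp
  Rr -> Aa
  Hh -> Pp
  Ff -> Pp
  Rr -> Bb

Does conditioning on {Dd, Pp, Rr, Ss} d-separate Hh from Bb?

No — Hh and Bb are not d-separated given {Dd, Pp, Rr, Ss}.

There are 3 undirected paths between Hh and Bb; checking each against the conditioning set {Dd, Pp, Rr, Ss}:
  1. Hh → Pp ← Cc ← Bb — Pp:collider[open]; Cc:chain[open] ⇒ active
  2. Hh → Pp ← Rr → Aa ← Dd → Ss ← Bb — Pp:collider[open]; Rr:fork[blocks]; Aa:collider[blocks]; Dd:fork[blocks]; Ss:collider[open] ⇒ blocked
  3. Hh → Pp ← Rr → Bb — Pp:collider[open]; Rr:fork[blocks] ⇒ blocked
At least one path is unblocked, so d-separation fails.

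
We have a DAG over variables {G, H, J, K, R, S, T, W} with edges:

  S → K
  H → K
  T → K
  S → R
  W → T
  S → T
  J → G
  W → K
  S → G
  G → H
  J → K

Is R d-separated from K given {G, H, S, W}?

Yes

5 paths connect R and K; each must be blocked for d-separation to hold:
Path 1: R ← S → T → K
  S is a fork here and S is conditioned on, so the path is blocked at S.
Path 2: R ← S → T ← W → K
  S is a fork here and S is conditioned on, so the path is blocked at S.
Path 3: R ← S → K
  S is a fork here and S is conditioned on, so the path is blocked at S.
Path 4: R ← S → G ← J → K
  S is a fork here and S is conditioned on, so the path is blocked at S.
Path 5: R ← S → G → H → K
  S is a fork here and S is conditioned on, so the path is blocked at S.
Every path is blocked, so R and K are d-separated given {G, H, S, W}.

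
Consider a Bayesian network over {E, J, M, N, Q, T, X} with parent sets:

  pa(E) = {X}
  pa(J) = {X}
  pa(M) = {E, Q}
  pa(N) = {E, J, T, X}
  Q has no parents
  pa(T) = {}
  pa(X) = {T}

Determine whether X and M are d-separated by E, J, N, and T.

Yes

4 paths connect X and M; each must be blocked for d-separation to hold:
Path 1: X → N ← E → M
  E is a fork here and E is conditioned on, so the path is blocked at E.
Path 2: X → E → M
  E is a chain here and E is conditioned on, so the path is blocked at E.
Path 3: X ← T → N ← E → M
  T is a fork here and T is conditioned on, so the path is blocked at T.
Path 4: X → J → N ← E → M
  J is a chain here and J is conditioned on, so the path is blocked at J.
Since every path is blocked, d-separation holds.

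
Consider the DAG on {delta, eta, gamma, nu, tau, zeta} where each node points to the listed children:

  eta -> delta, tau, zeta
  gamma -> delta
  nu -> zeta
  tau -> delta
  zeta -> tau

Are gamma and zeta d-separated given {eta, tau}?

We examine all 4 paths between gamma and zeta:
Path 1: gamma → delta ← eta → zeta
  delta is a collider here and neither delta nor any of its descendants is conditioned on, so the collider stays closed — the path is blocked at delta.
Path 2: gamma → delta ← eta → tau ← zeta
  delta is a collider here and neither delta nor any of its descendants is conditioned on, so the collider stays closed — the path is blocked at delta.
Path 3: gamma → delta ← tau ← zeta
  delta is a collider here and neither delta nor any of its descendants is conditioned on, so the collider stays closed — the path is blocked at delta.
Path 4: gamma → delta ← tau ← eta → zeta
  delta is a collider here and neither delta nor any of its descendants is conditioned on, so the collider stays closed — the path is blocked at delta.
Every path is blocked, so gamma and zeta are d-separated given {eta, tau}.

Yes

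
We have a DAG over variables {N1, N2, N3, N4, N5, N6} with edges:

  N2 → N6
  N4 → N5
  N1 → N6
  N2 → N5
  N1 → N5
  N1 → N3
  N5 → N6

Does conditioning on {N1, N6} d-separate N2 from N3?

Enumerating the 4 paths from N2 to N3 and testing each for blocking by {N1, N6}:
  1. N2 → N6 ← N1 → N3 — N6:collider[open]; N1:fork[blocks] ⇒ blocked
  2. N2 → N6 ← N5 ← N1 → N3 — N6:collider[open]; N5:chain[open]; N1:fork[blocks] ⇒ blocked
  3. N2 → N5 ← N1 → N3 — N5:collider[open]; N1:fork[blocks] ⇒ blocked
  4. N2 → N5 → N6 ← N1 → N3 — N5:chain[open]; N6:collider[open]; N1:fork[blocks] ⇒ blocked
Every path is blocked, so N2 and N3 are d-separated given {N1, N6}.

Yes — N2 and N3 are d-separated given {N1, N6}.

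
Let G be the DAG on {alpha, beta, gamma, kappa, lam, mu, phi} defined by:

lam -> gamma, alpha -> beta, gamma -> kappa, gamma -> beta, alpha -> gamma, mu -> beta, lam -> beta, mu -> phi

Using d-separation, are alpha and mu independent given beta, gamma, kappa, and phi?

No

Enumerating the 3 paths from alpha to mu and testing each for blocking by {beta, gamma, kappa, phi}:
Path 1: alpha → beta ← mu
  beta is a collider and beta is conditioned on, which opens it — no node blocks this path, so it is active.
Path 2: alpha → gamma ← lam → beta ← mu
  gamma is a collider and gamma is conditioned on, which opens it; lam is a fork and lam is not conditioned on; beta is a collider and beta is conditioned on, which opens it — no node blocks this path, so it is active.
Path 3: alpha → gamma → beta ← mu
  gamma is a chain here and gamma is conditioned on, so the path is blocked at gamma.
Since the path alpha → beta ← mu is active, alpha and mu are not d-separated given {beta, gamma, kappa, phi}.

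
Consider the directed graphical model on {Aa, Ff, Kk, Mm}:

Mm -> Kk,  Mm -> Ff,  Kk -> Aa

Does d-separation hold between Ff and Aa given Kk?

There is one path between Ff and Aa:
Path 1: Ff ← Mm → Kk → Aa
  Kk is a chain here and Kk is conditioned on, so the path is blocked at Kk.
Every path is blocked, so Ff and Aa are d-separated given {Kk}.

Yes — Ff and Aa are d-separated given {Kk}.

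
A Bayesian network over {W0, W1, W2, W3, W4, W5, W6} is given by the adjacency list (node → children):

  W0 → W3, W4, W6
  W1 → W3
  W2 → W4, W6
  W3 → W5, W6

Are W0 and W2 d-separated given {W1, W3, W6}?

No

We examine all 3 paths between W0 and W2:
  1. W0 → W3 → W6 ← W2 — W3:chain[blocks]; W6:collider[open] ⇒ blocked
  2. W0 → W4 ← W2 — W4:collider[blocks] ⇒ blocked
  3. W0 → W6 ← W2 — W6:collider[open] ⇒ active
Since the path W0 → W6 ← W2 is active, W0 and W2 are not d-separated given {W1, W3, W6}.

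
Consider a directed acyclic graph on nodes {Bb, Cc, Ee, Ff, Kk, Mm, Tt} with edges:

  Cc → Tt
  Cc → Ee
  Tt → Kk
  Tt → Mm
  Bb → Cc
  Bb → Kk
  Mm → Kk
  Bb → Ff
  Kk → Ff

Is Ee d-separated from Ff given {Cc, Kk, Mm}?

Yes — Ee and Ff are d-separated given {Cc, Kk, Mm}.

Enumerating the 6 paths from Ee to Ff and testing each for blocking by {Cc, Kk, Mm}:
Path 1: Ee ← Cc → Tt → Kk → Ff
  Cc is a fork here and Cc is conditioned on, so the path is blocked at Cc.
Path 2: Ee ← Cc → Tt → Kk ← Bb → Ff
  Cc is a fork here and Cc is conditioned on, so the path is blocked at Cc.
Path 3: Ee ← Cc → Tt → Mm → Kk → Ff
  Cc is a fork here and Cc is conditioned on, so the path is blocked at Cc.
Path 4: Ee ← Cc → Tt → Mm → Kk ← Bb → Ff
  Cc is a fork here and Cc is conditioned on, so the path is blocked at Cc.
Path 5: Ee ← Cc ← Bb → Ff
  Cc is a chain here and Cc is conditioned on, so the path is blocked at Cc.
Path 6: Ee ← Cc ← Bb → Kk → Ff
  Cc is a chain here and Cc is conditioned on, so the path is blocked at Cc.
Every path is blocked, so Ee and Ff are d-separated given {Cc, Kk, Mm}.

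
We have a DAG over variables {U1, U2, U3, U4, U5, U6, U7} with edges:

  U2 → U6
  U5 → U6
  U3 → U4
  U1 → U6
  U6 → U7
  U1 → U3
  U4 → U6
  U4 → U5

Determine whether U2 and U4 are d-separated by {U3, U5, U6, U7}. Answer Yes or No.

No

Enumerating the 3 paths from U2 to U4 and testing each for blocking by {U3, U5, U6, U7}:
  1. U2 → U6 ← U5 ← U4 — U6:collider[open]; U5:chain[blocks] ⇒ blocked
  2. U2 → U6 ← U4 — U6:collider[open] ⇒ active
  3. U2 → U6 ← U1 → U3 → U4 — U6:collider[open]; U1:fork[open]; U3:chain[blocks] ⇒ blocked
Since the path U2 → U6 ← U4 is active, U2 and U4 are not d-separated given {U3, U5, U6, U7}.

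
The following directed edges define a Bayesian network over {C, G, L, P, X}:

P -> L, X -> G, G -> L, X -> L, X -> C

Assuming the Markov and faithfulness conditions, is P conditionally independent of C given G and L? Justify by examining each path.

No — P and C are not d-separated given {G, L}.

There are 2 undirected paths between P and C; checking each against the conditioning set {G, L}:
Path 1: P → L ← X → C
  L is a collider and L is conditioned on, which opens it; X is a fork and X is not conditioned on — no node blocks this path, so it is active.
Path 2: P → L ← G ← X → C
  G is a chain here and G is conditioned on, so the path is blocked at G.
At least one path is unblocked, so d-separation fails.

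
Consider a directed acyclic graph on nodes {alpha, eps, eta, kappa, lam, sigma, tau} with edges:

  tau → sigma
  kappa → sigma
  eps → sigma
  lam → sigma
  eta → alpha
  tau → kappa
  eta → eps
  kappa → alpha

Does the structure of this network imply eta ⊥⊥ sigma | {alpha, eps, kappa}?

Yes

There are 3 undirected paths between eta and sigma; checking each against the conditioning set {alpha, eps, kappa}:
  1. eta → eps → sigma — eps:chain[blocks] ⇒ blocked
  2. eta → alpha ← kappa → sigma — alpha:collider[open]; kappa:fork[blocks] ⇒ blocked
  3. eta → alpha ← kappa ← tau → sigma — alpha:collider[open]; kappa:chain[blocks]; tau:fork[open] ⇒ blocked
Since every path is blocked, d-separation holds.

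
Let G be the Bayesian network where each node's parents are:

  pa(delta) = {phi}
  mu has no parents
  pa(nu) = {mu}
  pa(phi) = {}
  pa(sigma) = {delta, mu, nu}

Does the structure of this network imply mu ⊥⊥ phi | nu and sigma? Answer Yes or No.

No

Enumerating the 2 paths from mu to phi and testing each for blocking by {nu, sigma}:
  1. mu → nu → sigma ← delta ← phi — nu:chain[blocks]; sigma:collider[open]; delta:chain[open] ⇒ blocked
  2. mu → sigma ← delta ← phi — sigma:collider[open]; delta:chain[open] ⇒ active
Since the path mu → sigma ← delta ← phi is active, mu and phi are not d-separated given {nu, sigma}.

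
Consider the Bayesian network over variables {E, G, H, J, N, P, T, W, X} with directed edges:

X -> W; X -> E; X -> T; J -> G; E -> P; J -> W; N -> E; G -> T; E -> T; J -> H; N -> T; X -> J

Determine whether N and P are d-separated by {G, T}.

5 paths connect N and P; each must be blocked for d-separation to hold:
Path 1: N → E → P
  E is a chain and E is not conditioned on — no node blocks this path, so it is active.
Path 2: N → T ← X → E → P
  T is a collider and T is conditioned on, which opens it; X is a fork and X is not conditioned on; E is a chain and E is not conditioned on — no node blocks this path, so it is active.
Path 3: N → T ← G ← J ← X → E → P
  G is a chain here and G is conditioned on, so the path is blocked at G.
Path 4: N → T ← G ← J → W ← X → E → P
  G is a chain here and G is conditioned on, so the path is blocked at G.
Path 5: N → T ← E → P
  T is a collider and T is conditioned on, which opens it; E is a fork and E is not conditioned on — no node blocks this path, so it is active.
Since the path N → E → P is active, N and P are not d-separated given {G, T}.

No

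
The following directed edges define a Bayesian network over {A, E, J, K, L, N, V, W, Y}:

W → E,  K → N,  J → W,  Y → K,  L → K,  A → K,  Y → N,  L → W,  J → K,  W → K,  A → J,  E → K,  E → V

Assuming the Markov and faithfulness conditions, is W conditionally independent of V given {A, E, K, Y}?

There are 5 undirected paths between W and V; checking each against the conditioning set {A, E, K, Y}:
  1. W ← J ← A → K ← E → V — J:chain[open]; A:fork[blocks]; K:collider[open]; E:fork[blocks] ⇒ blocked
  2. W ← J → K ← E → V — J:fork[open]; K:collider[open]; E:fork[blocks] ⇒ blocked
  3. W ← L → K ← E → V — L:fork[open]; K:collider[open]; E:fork[blocks] ⇒ blocked
  4. W → K ← E → V — K:collider[open]; E:fork[blocks] ⇒ blocked
  5. W → E → V — E:chain[blocks] ⇒ blocked
Every path is blocked, so W and V are d-separated given {A, E, K, Y}.

Yes — W and V are d-separated given {A, E, K, Y}.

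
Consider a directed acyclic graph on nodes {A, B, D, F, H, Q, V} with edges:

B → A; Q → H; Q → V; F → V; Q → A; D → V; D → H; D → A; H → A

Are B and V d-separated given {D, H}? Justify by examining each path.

Yes

Enumerating the 6 paths from B to V and testing each for blocking by {D, H}:
  1. B → A ← H ← D → V — A:collider[blocks]; H:chain[blocks]; D:fork[blocks] ⇒ blocked
  2. B → A ← H ← Q → V — A:collider[blocks]; H:chain[blocks]; Q:fork[open] ⇒ blocked
  3. B → A ← D → H ← Q → V — A:collider[blocks]; D:fork[blocks]; H:collider[open]; Q:fork[open] ⇒ blocked
  4. B → A ← D → V — A:collider[blocks]; D:fork[blocks] ⇒ blocked
  5. B → A ← Q → H ← D → V — A:collider[blocks]; Q:fork[open]; H:collider[open]; D:fork[blocks] ⇒ blocked
  6. B → A ← Q → V — A:collider[blocks]; Q:fork[open] ⇒ blocked
All paths are blocked; B ⊥ V | {D, H} holds.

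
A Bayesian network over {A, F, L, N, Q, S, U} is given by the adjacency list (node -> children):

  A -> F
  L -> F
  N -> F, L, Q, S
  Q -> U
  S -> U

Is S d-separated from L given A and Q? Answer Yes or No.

No — S and L are not d-separated given {A, Q}.

We examine all 4 paths between S and L:
Path 1: S ← N → L
  N is a fork and N is not conditioned on — no node blocks this path, so it is active.
Path 2: S ← N → F ← L
  F is a collider here and neither F nor any of its descendants is conditioned on, so the collider stays closed — the path is blocked at F.
Path 3: S → U ← Q ← N → L
  U is a collider here and neither U nor any of its descendants is conditioned on, so the collider stays closed — the path is blocked at U.
Path 4: S → U ← Q ← N → F ← L
  U is a collider here and neither U nor any of its descendants is conditioned on, so the collider stays closed — the path is blocked at U.
At least one path is unblocked, so d-separation fails.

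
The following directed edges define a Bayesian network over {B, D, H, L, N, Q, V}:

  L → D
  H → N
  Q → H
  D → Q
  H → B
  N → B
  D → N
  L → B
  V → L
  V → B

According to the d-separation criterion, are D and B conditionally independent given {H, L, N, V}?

Yes

There are 6 undirected paths between D and B; checking each against the conditioning set {H, L, N, V}:
  1. D → N ← H → B — N:collider[open]; H:fork[blocks] ⇒ blocked
  2. D → N → B — N:chain[blocks] ⇒ blocked
  3. D → Q → H → N → B — Q:chain[open]; H:chain[blocks]; N:chain[blocks] ⇒ blocked
  4. D → Q → H → B — Q:chain[open]; H:chain[blocks] ⇒ blocked
  5. D ← L ← V → B — L:chain[blocks]; V:fork[blocks] ⇒ blocked
  6. D ← L → B — L:fork[blocks] ⇒ blocked
Since every path is blocked, d-separation holds.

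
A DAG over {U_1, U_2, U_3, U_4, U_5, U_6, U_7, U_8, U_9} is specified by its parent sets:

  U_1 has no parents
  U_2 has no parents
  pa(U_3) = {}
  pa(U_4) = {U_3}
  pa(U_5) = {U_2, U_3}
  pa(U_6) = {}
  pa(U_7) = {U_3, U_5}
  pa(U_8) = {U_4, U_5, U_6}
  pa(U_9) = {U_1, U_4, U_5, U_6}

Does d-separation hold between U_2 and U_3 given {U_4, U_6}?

Yes

6 paths connect U_2 and U_3; each must be blocked for d-separation to hold:
Path 1: U_2 → U_5 → U_8 ← U_4 ← U_3
  U_8 is a collider here and neither U_8 nor any of its descendants is conditioned on, so the collider stays closed — the path is blocked at U_8.
Path 2: U_2 → U_5 → U_8 ← U_6 → U_9 ← U_4 ← U_3
  U_8 is a collider here and neither U_8 nor any of its descendants is conditioned on, so the collider stays closed — the path is blocked at U_8.
Path 3: U_2 → U_5 ← U_3
  U_5 is a collider here and neither U_5 nor any of its descendants is conditioned on, so the collider stays closed — the path is blocked at U_5.
Path 4: U_2 → U_5 → U_7 ← U_3
  U_7 is a collider here and neither U_7 nor any of its descendants is conditioned on, so the collider stays closed — the path is blocked at U_7.
Path 5: U_2 → U_5 → U_9 ← U_4 ← U_3
  U_9 is a collider here and neither U_9 nor any of its descendants is conditioned on, so the collider stays closed — the path is blocked at U_9.
Path 6: U_2 → U_5 → U_9 ← U_6 → U_8 ← U_4 ← U_3
  U_9 is a collider here and neither U_9 nor any of its descendants is conditioned on, so the collider stays closed — the path is blocked at U_9.
Every path is blocked, so U_2 and U_3 are d-separated given {U_4, U_6}.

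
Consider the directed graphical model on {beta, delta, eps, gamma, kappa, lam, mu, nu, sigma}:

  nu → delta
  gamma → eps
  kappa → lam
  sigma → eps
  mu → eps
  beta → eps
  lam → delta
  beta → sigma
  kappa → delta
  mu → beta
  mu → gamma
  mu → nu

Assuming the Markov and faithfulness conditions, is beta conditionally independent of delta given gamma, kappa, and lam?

No

There are 5 undirected paths between beta and delta; checking each against the conditioning set {gamma, kappa, lam}:
Path 1: beta → eps ← gamma ← mu → nu → delta
  eps is a collider here and neither eps nor any of its descendants is conditioned on, so the collider stays closed — the path is blocked at eps.
Path 2: beta → eps ← mu → nu → delta
  eps is a collider here and neither eps nor any of its descendants is conditioned on, so the collider stays closed — the path is blocked at eps.
Path 3: beta ← mu → nu → delta
  mu is a fork and mu is not conditioned on; nu is a chain and nu is not conditioned on — no node blocks this path, so it is active.
Path 4: beta → sigma → eps ← gamma ← mu → nu → delta
  eps is a collider here and neither eps nor any of its descendants is conditioned on, so the collider stays closed — the path is blocked at eps.
Path 5: beta → sigma → eps ← mu → nu → delta
  eps is a collider here and neither eps nor any of its descendants is conditioned on, so the collider stays closed — the path is blocked at eps.
Because an active path exists, beta and delta are not d-separated.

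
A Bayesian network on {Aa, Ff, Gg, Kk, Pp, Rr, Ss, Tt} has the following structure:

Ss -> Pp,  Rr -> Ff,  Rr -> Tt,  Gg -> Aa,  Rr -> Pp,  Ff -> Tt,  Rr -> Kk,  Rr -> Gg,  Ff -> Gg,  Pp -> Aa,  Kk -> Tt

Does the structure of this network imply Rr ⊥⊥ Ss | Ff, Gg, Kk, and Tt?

There are 5 undirected paths between Rr and Ss; checking each against the conditioning set {Ff, Gg, Kk, Tt}:
  1. Rr → Gg → Aa ← Pp ← Ss — Gg:chain[blocks]; Aa:collider[blocks]; Pp:chain[open] ⇒ blocked
  2. Rr → Kk → Tt ← Ff → Gg → Aa ← Pp ← Ss — Kk:chain[blocks]; Tt:collider[open]; Ff:fork[blocks]; Gg:chain[blocks]; Aa:collider[blocks]; Pp:chain[open] ⇒ blocked
  3. Rr → Pp ← Ss — Pp:collider[blocks] ⇒ blocked
  4. Rr → Ff → Gg → Aa ← Pp ← Ss — Ff:chain[blocks]; Gg:chain[blocks]; Aa:collider[blocks]; Pp:chain[open] ⇒ blocked
  5. Rr → Tt ← Ff → Gg → Aa ← Pp ← Ss — Tt:collider[open]; Ff:fork[blocks]; Gg:chain[blocks]; Aa:collider[blocks]; Pp:chain[open] ⇒ blocked
All paths are blocked; Rr ⊥ Ss | {Ff, Gg, Kk, Tt} holds.

Yes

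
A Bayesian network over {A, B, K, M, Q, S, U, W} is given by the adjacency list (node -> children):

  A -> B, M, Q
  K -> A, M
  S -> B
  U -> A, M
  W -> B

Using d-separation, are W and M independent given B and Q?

3 paths connect W and M; each must be blocked for d-separation to hold:
  1. W → B ← A ← K → M — B:collider[open]; A:chain[open]; K:fork[open] ⇒ active
  2. W → B ← A ← U → M — B:collider[open]; A:chain[open]; U:fork[open] ⇒ active
  3. W → B ← A → M — B:collider[open]; A:fork[open] ⇒ active
Since the path W → B ← A ← K → M is active, W and M are not d-separated given {B, Q}.

No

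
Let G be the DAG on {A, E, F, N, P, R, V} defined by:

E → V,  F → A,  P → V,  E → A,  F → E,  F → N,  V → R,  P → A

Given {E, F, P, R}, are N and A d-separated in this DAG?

3 paths connect N and A; each must be blocked for d-separation to hold:
Path 1: N ← F → E → V ← P → A
  F is a fork here and F is conditioned on, so the path is blocked at F.
Path 2: N ← F → E → A
  F is a fork here and F is conditioned on, so the path is blocked at F.
Path 3: N ← F → A
  F is a fork here and F is conditioned on, so the path is blocked at F.
All paths are blocked; N ⊥ A | {E, F, P, R} holds.

Yes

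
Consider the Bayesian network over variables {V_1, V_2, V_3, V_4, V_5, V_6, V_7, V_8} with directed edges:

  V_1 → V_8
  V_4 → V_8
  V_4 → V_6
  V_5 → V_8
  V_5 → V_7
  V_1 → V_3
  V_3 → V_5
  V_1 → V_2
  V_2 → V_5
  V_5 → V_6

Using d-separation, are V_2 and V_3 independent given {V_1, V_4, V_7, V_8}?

No

Enumerating the 6 paths from V_2 to V_3 and testing each for blocking by {V_1, V_4, V_7, V_8}:
Path 1: V_2 ← V_1 → V_8 ← V_5 ← V_3
  V_1 is a fork here and V_1 is conditioned on, so the path is blocked at V_1.
Path 2: V_2 ← V_1 → V_8 ← V_4 → V_6 ← V_5 ← V_3
  V_1 is a fork here and V_1 is conditioned on, so the path is blocked at V_1.
Path 3: V_2 ← V_1 → V_3
  V_1 is a fork here and V_1 is conditioned on, so the path is blocked at V_1.
Path 4: V_2 → V_5 → V_8 ← V_1 → V_3
  V_1 is a fork here and V_1 is conditioned on, so the path is blocked at V_1.
Path 5: V_2 → V_5 → V_6 ← V_4 → V_8 ← V_1 → V_3
  V_6 is a collider here and neither V_6 nor any of its descendants is conditioned on, so the collider stays closed — the path is blocked at V_6.
Path 6: V_2 → V_5 ← V_3
  V_5 is a collider and its descendant V_7 is conditioned on, which opens it — no node blocks this path, so it is active.
Since the path V_2 → V_5 ← V_3 is active, V_2 and V_3 are not d-separated given {V_1, V_4, V_7, V_8}.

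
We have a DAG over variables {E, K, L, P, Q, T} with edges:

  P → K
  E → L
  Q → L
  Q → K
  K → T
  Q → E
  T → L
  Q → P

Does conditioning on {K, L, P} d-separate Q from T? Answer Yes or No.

No

We examine all 4 paths between Q and T:
Path 1: Q → K → T
  K is a chain here and K is conditioned on, so the path is blocked at K.
Path 2: Q → E → L ← T
  E is a chain and E is not conditioned on; L is a collider and L is conditioned on, which opens it — no node blocks this path, so it is active.
Path 3: Q → P → K → T
  P is a chain here and P is conditioned on, so the path is blocked at P.
Path 4: Q → L ← T
  L is a collider and L is conditioned on, which opens it — no node blocks this path, so it is active.
Because an active path exists, Q and T are not d-separated.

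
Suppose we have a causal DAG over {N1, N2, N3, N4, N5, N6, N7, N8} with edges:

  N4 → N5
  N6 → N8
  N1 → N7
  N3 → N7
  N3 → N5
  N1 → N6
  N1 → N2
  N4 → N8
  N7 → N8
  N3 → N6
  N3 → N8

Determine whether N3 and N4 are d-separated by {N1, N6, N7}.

6 paths connect N3 and N4; each must be blocked for d-separation to hold:
Path 1: N3 → N5 ← N4
  N5 is a collider here and neither N5 nor any of its descendants is conditioned on, so the collider stays closed — the path is blocked at N5.
Path 2: N3 → N8 ← N4
  N8 is a collider here and neither N8 nor any of its descendants is conditioned on, so the collider stays closed — the path is blocked at N8.
Path 3: N3 → N7 → N8 ← N4
  N7 is a chain here and N7 is conditioned on, so the path is blocked at N7.
Path 4: N3 → N7 ← N1 → N6 → N8 ← N4
  N1 is a fork here and N1 is conditioned on, so the path is blocked at N1.
Path 5: N3 → N6 → N8 ← N4
  N6 is a chain here and N6 is conditioned on, so the path is blocked at N6.
Path 6: N3 → N6 ← N1 → N7 → N8 ← N4
  N1 is a fork here and N1 is conditioned on, so the path is blocked at N1.
All paths are blocked; N3 ⊥ N4 | {N1, N6, N7} holds.

Yes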